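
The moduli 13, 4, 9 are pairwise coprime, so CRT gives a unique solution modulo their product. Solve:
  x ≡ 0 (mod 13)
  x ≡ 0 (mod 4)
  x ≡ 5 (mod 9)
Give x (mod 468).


Moduli 13, 4, 9 are pairwise coprime; by CRT there is a unique solution modulo M = 13 · 4 · 9 = 468.
Solve pairwise, accumulating the modulus:
  Start with x ≡ 0 (mod 13).
  Combine with x ≡ 0 (mod 4): since gcd(13, 4) = 1, we get a unique residue mod 52.
    Write x = 0 + 13·t and substitute into x ≡ 0 (mod 4): 13·t ≡ 0 − 0 = 0 (mod 4).
    Reduce coefficients mod 4: 1·t ≡ 0 (mod 4).
    So t ≡ 0 (mod 4).
    Then x = 0 + 13·0 = 0, valid modulo lcm(13, 4) = 52: x ≡ 0 (mod 52).
  Combine with x ≡ 5 (mod 9): since gcd(52, 9) = 1, we get a unique residue mod 468.
    Write x = 0 + 52·t and substitute into x ≡ 5 (mod 9): 52·t ≡ 5 − 0 = 5 (mod 9).
    Reduce coefficients mod 9: 7·t ≡ 5 (mod 9).
    The inverse of 7 mod 9 is 4 (since 7·4 = 28 = 3·9 + 1), so t ≡ 4·5 = 20 ≡ 2 (mod 9).
    Then x = 0 + 52·2 = 104, valid modulo lcm(52, 9) = 468: x ≡ 104 (mod 468).
Verify: 104 mod 13 = 0 ✓, 104 mod 4 = 0 ✓, 104 mod 9 = 5 ✓.

x ≡ 104 (mod 468).


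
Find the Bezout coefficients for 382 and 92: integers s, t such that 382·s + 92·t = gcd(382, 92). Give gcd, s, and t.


Euclidean algorithm on (382, 92) — divide until remainder is 0:
  382 = 4 · 92 + 14
  92 = 6 · 14 + 8
  14 = 1 · 8 + 6
  8 = 1 · 6 + 2
  6 = 3 · 2 + 0
gcd(382, 92) = 2.
Track Bezout coefficients alongside the remainders: start with r₀ = 382 = a·1 + b·0 (s = 1, t = 0) and r₁ = 92 = a·0 + b·1 (s = 0, t = 1); each new remainder r_{k+1} = r_{k-1} − q_k·r_k inherits s_{k+1} = s_{k-1} − q_k·s_k, t_{k+1} = t_{k-1} − q_k·t_k, so r_k = a·s_k + b·t_k at every step:
  q = 4: r = 14, s = 1 − 4·0 = 1, t = 0 − 4·1 = -4  (check: 382·1 + 92·(-4) = 14)
  q = 6: r = 8, s = 0 − 6·1 = -6, t = 1 − 6·(-4) = 25  (check: 382·(-6) + 92·25 = 8)
  q = 1: r = 6, s = 1 − 1·(-6) = 7, t = -4 − 1·25 = -29  (check: 382·7 + 92·(-29) = 6)
  q = 1: r = 2, s = -6 − 1·7 = -13, t = 25 − 1·(-29) = 54  (check: 382·(-13) + 92·54 = 2)
The row with r = 2 (the gcd) gives the Bezout coefficients s = -13, t = 54.
Result: 382 · (-13) + 92 · (54) = 2.

gcd(382, 92) = 2; s = -13, t = 54 (check: 382·(-13) + 92·54 = 2).


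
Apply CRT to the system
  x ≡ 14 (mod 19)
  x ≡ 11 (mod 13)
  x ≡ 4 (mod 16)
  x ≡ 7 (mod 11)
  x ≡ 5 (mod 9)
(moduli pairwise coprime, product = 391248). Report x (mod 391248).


Product of moduli M = 19 · 13 · 16 · 11 · 9 = 391248.
Merge one congruence at a time:
  Start: x ≡ 14 (mod 19).
  Combine with x ≡ 11 (mod 13); new modulus lcm = 247.
    Write x = 14 + 19·t and substitute into x ≡ 11 (mod 13): 19·t ≡ 11 − 14 = -3 (mod 13).
    Reduce coefficients mod 13: 6·t ≡ 10 (mod 13).
    The inverse of 6 mod 13 is 11 (since 6·11 = 66 = 5·13 + 1), so t ≡ 11·10 = 110 ≡ 6 (mod 13).
    Then x = 14 + 19·6 = 128, valid modulo lcm(19, 13) = 247: x ≡ 128 (mod 247).
  Combine with x ≡ 4 (mod 16); new modulus lcm = 3952.
    Write x = 128 + 247·t and substitute into x ≡ 4 (mod 16): 247·t ≡ 4 − 128 = -124 (mod 16).
    Reduce coefficients mod 16: 7·t ≡ 4 (mod 16).
    The inverse of 7 mod 16 is 7 (since 7·7 = 49 = 3·16 + 1), so t ≡ 7·4 = 28 ≡ 12 (mod 16).
    Then x = 128 + 247·12 = 3092, valid modulo lcm(247, 16) = 3952: x ≡ 3092 (mod 3952).
  Combine with x ≡ 7 (mod 11); new modulus lcm = 43472.
    Write x = 3092 + 3952·t and substitute into x ≡ 7 (mod 11): 3952·t ≡ 7 − 3092 = -3085 (mod 11).
    Reduce coefficients mod 11: 3·t ≡ 6 (mod 11).
    The inverse of 3 mod 11 is 4 (since 3·4 = 12 = 1·11 + 1), so t ≡ 4·6 = 24 ≡ 2 (mod 11).
    Then x = 3092 + 3952·2 = 10996, valid modulo lcm(3952, 11) = 43472: x ≡ 10996 (mod 43472).
  Combine with x ≡ 5 (mod 9); new modulus lcm = 391248.
    Write x = 10996 + 43472·t and substitute into x ≡ 5 (mod 9): 43472·t ≡ 5 − 10996 = -10991 (mod 9).
    Reduce coefficients mod 9: 2·t ≡ 7 (mod 9).
    The inverse of 2 mod 9 is 5 (since 2·5 = 10 = 1·9 + 1), so t ≡ 5·7 = 35 ≡ 8 (mod 9).
    Then x = 10996 + 43472·8 = 358772, valid modulo lcm(43472, 9) = 391248: x ≡ 358772 (mod 391248).
Verify against each original: 358772 mod 19 = 14, 358772 mod 13 = 11, 358772 mod 16 = 4, 358772 mod 11 = 7, 358772 mod 9 = 5.

x ≡ 358772 (mod 391248).


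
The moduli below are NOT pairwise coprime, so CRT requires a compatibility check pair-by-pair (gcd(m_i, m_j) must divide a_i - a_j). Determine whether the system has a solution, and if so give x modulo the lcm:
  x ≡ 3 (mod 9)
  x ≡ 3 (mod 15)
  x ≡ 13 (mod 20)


Moduli 9, 15, 20 are not pairwise coprime, so CRT works modulo lcm(m_i) when all pairwise compatibility conditions hold.
Pairwise compatibility: gcd(m_i, m_j) must divide a_i - a_j for every pair.
Merge one congruence at a time:
  Start: x ≡ 3 (mod 9).
  Combine with x ≡ 3 (mod 15): gcd(9, 15) = 3; 3 - 3 = 0, which IS divisible by 3, so compatible.
    Write x = 3 + 9·t and substitute into x ≡ 3 (mod 15): 9·t ≡ 3 − 3 = 0 (mod 15).
    Divide the congruence (and modulus) by g = 3: 3·t ≡ 0 (mod 5).
    The inverse of 3 mod 5 is 2 (since 3·2 = 6 = 1·5 + 1), so t ≡ 2·0 = 0 ≡ 0 (mod 5).
    Then x = 3 + 9·0 = 3, valid modulo lcm(9, 15) = 45: x ≡ 3 (mod 45).
  Combine with x ≡ 13 (mod 20): gcd(45, 20) = 5; 13 - 3 = 10, which IS divisible by 5, so compatible.
    Write x = 3 + 45·t and substitute into x ≡ 13 (mod 20): 45·t ≡ 13 − 3 = 10 (mod 20).
    Divide the congruence (and modulus) by g = 5: 9·t ≡ 2 (mod 4).
    Reduce coefficients mod 4: 1·t ≡ 2 (mod 4).
    So t ≡ 2 (mod 4).
    Then x = 3 + 45·2 = 93, valid modulo lcm(45, 20) = 180: x ≡ 93 (mod 180).
Verify: 93 mod 9 = 3, 93 mod 15 = 3, 93 mod 20 = 13.

x ≡ 93 (mod 180).


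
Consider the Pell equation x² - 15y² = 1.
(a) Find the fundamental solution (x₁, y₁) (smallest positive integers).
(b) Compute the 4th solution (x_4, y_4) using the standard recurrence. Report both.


Step 1: Find the fundamental solution (x₁, y₁) of x² - 15y² = 1.
  Expand √15 as a continued fraction. a₀ = ⌊√15⌋ = 3; iterate m_{k+1} = d_k·a_k − m_k, d_{k+1} = (15 − m_{k+1}²)/d_k, a_{k+1} = ⌊(a₀ + m_{k+1})/d_{k+1}⌋ (starting m₀ = 0, d₀ = 1), with convergents p_k = a_k·p_{k-1} + p_{k-2}, q_k = a_k·q_{k-1} + q_{k-2} (p₋₁ = 1, q₋₁ = 0):
  k = 0: a₀ = 3; p₀/q₀ = 3/1; p₀² − 15·q₀² = 9 − 15 = -6.
  k = 1: m = 3, d = 6, a = ⌊(3 + 3)/6⌋ = 1; p/q = (1·3 + 1)/(1·1 + 0) = 4/1; p² − 15·q² = 16 − 15 = 1.
  The first convergent with p² − 15·q² = 1 gives the fundamental solution (x₁, y₁) = (4, 1).
Step 2: Apply the recurrence (x_{n+1}, y_{n+1}) = (x₁x_n + 15y₁y_n, x₁y_n + y₁x_n) repeatedly.
  From (x_1, y_1) = (4, 1): x_2 = 4·4 + 15·1·1 = 31; y_2 = 4·1 + 1·4 = 8.
  From (x_2, y_2) = (31, 8): x_3 = 4·31 + 15·1·8 = 244; y_3 = 4·8 + 1·31 = 63.
  From (x_3, y_3) = (244, 63): x_4 = 4·244 + 15·1·63 = 1921; y_4 = 4·63 + 1·244 = 496.
Step 3: Verify x_4² - 15·y_4² = 3690241 - 3690240 = 1 (should be 1). ✓

(x_1, y_1) = (4, 1); (x_4, y_4) = (1921, 496).


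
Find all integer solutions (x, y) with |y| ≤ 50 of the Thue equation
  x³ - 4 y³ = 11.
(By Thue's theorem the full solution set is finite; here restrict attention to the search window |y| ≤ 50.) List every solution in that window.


The equation is x³ - 4y³ = 11. For fixed y, x³ = 4·y³ + 11, so a solution requires the RHS to be a perfect cube.
Strategy: iterate y from -50 to 50, compute RHS = 4·y³ + 11, and check whether it is a (positive or negative) perfect cube.
Check small values of y:
  y = 0: RHS = 11 is not a perfect cube.
  y = 1: RHS = 15 is not a perfect cube.
  y = -1: RHS = 7 is not a perfect cube.
  y = 2: RHS = 43 is not a perfect cube.
  y = -2: RHS = -21 is not a perfect cube.
  y = 3: RHS = 119 is not a perfect cube.
  y = -3: RHS = -97 is not a perfect cube.
Continuing the search up to |y| = 50 finds no solutions either.
No (x, y) in the scanned range satisfies the equation.

No integer solutions with |y| ≤ 50.


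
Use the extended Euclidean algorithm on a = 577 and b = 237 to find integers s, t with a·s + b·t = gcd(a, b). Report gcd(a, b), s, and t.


Euclidean algorithm on (577, 237) — divide until remainder is 0:
  577 = 2 · 237 + 103
  237 = 2 · 103 + 31
  103 = 3 · 31 + 10
  31 = 3 · 10 + 1
  10 = 10 · 1 + 0
gcd(577, 237) = 1.
Track Bezout coefficients alongside the remainders: start with r₀ = 577 = a·1 + b·0 (s = 1, t = 0) and r₁ = 237 = a·0 + b·1 (s = 0, t = 1); each new remainder r_{k+1} = r_{k-1} − q_k·r_k inherits s_{k+1} = s_{k-1} − q_k·s_k, t_{k+1} = t_{k-1} − q_k·t_k, so r_k = a·s_k + b·t_k at every step:
  q = 2: r = 103, s = 1 − 2·0 = 1, t = 0 − 2·1 = -2  (check: 577·1 + 237·(-2) = 103)
  q = 2: r = 31, s = 0 − 2·1 = -2, t = 1 − 2·(-2) = 5  (check: 577·(-2) + 237·5 = 31)
  q = 3: r = 10, s = 1 − 3·(-2) = 7, t = -2 − 3·5 = -17  (check: 577·7 + 237·(-17) = 10)
  q = 3: r = 1, s = -2 − 3·7 = -23, t = 5 − 3·(-17) = 56  (check: 577·(-23) + 237·56 = 1)
The row with r = 1 (the gcd) gives the Bezout coefficients s = -23, t = 56.
Result: 577 · (-23) + 237 · (56) = 1.

gcd(577, 237) = 1; s = -23, t = 56 (check: 577·(-23) + 237·56 = 1).


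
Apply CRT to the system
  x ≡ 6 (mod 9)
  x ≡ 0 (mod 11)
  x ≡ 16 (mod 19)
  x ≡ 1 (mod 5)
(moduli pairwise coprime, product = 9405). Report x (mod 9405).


Product of moduli M = 9 · 11 · 19 · 5 = 9405.
Merge one congruence at a time:
  Start: x ≡ 6 (mod 9).
  Combine with x ≡ 0 (mod 11); new modulus lcm = 99.
    Write x = 6 + 9·t and substitute into x ≡ 0 (mod 11): 9·t ≡ 0 − 6 = -6 (mod 11).
    Reduce coefficients mod 11: 9·t ≡ 5 (mod 11).
    The inverse of 9 mod 11 is 5 (since 9·5 = 45 = 4·11 + 1), so t ≡ 5·5 = 25 ≡ 3 (mod 11).
    Then x = 6 + 9·3 = 33, valid modulo lcm(9, 11) = 99: x ≡ 33 (mod 99).
  Combine with x ≡ 16 (mod 19); new modulus lcm = 1881.
    Write x = 33 + 99·t and substitute into x ≡ 16 (mod 19): 99·t ≡ 16 − 33 = -17 (mod 19).
    Reduce coefficients mod 19: 4·t ≡ 2 (mod 19).
    The inverse of 4 mod 19 is 5 (since 4·5 = 20 = 1·19 + 1), so t ≡ 5·2 = 10 ≡ 10 (mod 19).
    Then x = 33 + 99·10 = 1023, valid modulo lcm(99, 19) = 1881: x ≡ 1023 (mod 1881).
  Combine with x ≡ 1 (mod 5); new modulus lcm = 9405.
    Write x = 1023 + 1881·t and substitute into x ≡ 1 (mod 5): 1881·t ≡ 1 − 1023 = -1022 (mod 5).
    Reduce coefficients mod 5: 1·t ≡ 3 (mod 5).
    So t ≡ 3 (mod 5).
    Then x = 1023 + 1881·3 = 6666, valid modulo lcm(1881, 5) = 9405: x ≡ 6666 (mod 9405).
Verify against each original: 6666 mod 9 = 6, 6666 mod 11 = 0, 6666 mod 19 = 16, 6666 mod 5 = 1.

x ≡ 6666 (mod 9405).


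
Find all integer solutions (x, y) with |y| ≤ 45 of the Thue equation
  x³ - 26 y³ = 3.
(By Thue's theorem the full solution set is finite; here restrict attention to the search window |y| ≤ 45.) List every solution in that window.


The equation is x³ - 26y³ = 3. For fixed y, x³ = 26·y³ + 3, so a solution requires the RHS to be a perfect cube.
Strategy: iterate y from -45 to 45, compute RHS = 26·y³ + 3, and check whether it is a (positive or negative) perfect cube.
Check small values of y:
  y = 0: RHS = 3 is not a perfect cube.
  y = 1: RHS = 29 is not a perfect cube.
  y = -1: RHS = -23 is not a perfect cube.
  y = 2: RHS = 211 is not a perfect cube.
  y = -2: RHS = -205 is not a perfect cube.
  y = 3: RHS = 705 is not a perfect cube.
  y = -3: RHS = -699 is not a perfect cube.
Continuing the search up to |y| = 45 finds no solutions either.
No (x, y) in the scanned range satisfies the equation.

No integer solutions with |y| ≤ 45.


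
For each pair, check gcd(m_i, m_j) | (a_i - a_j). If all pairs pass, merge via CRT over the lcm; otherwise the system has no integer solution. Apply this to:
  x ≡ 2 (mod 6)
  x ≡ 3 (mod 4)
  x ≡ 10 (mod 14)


Moduli 6, 4, 14 are not pairwise coprime, so CRT works modulo lcm(m_i) when all pairwise compatibility conditions hold.
Pairwise compatibility: gcd(m_i, m_j) must divide a_i - a_j for every pair.
Merge one congruence at a time:
  Start: x ≡ 2 (mod 6).
  Combine with x ≡ 3 (mod 4): gcd(6, 4) = 2, and 3 - 2 = 1 is NOT divisible by 2.
    ⇒ system is inconsistent (no integer solution).

No solution (the system is inconsistent).


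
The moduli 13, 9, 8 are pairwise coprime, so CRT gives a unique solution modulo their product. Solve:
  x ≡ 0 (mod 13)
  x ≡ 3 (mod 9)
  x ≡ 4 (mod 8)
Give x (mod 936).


Moduli 13, 9, 8 are pairwise coprime; by CRT there is a unique solution modulo M = 13 · 9 · 8 = 936.
Solve pairwise, accumulating the modulus:
  Start with x ≡ 0 (mod 13).
  Combine with x ≡ 3 (mod 9): since gcd(13, 9) = 1, we get a unique residue mod 117.
    Write x = 0 + 13·t and substitute into x ≡ 3 (mod 9): 13·t ≡ 3 − 0 = 3 (mod 9).
    Reduce coefficients mod 9: 4·t ≡ 3 (mod 9).
    The inverse of 4 mod 9 is 7 (since 4·7 = 28 = 3·9 + 1), so t ≡ 7·3 = 21 ≡ 3 (mod 9).
    Then x = 0 + 13·3 = 39, valid modulo lcm(13, 9) = 117: x ≡ 39 (mod 117).
  Combine with x ≡ 4 (mod 8): since gcd(117, 8) = 1, we get a unique residue mod 936.
    Write x = 39 + 117·t and substitute into x ≡ 4 (mod 8): 117·t ≡ 4 − 39 = -35 (mod 8).
    Reduce coefficients mod 8: 5·t ≡ 5 (mod 8).
    The inverse of 5 mod 8 is 5 (since 5·5 = 25 = 3·8 + 1), so t ≡ 5·5 = 25 ≡ 1 (mod 8).
    Then x = 39 + 117·1 = 156, valid modulo lcm(117, 8) = 936: x ≡ 156 (mod 936).
Verify: 156 mod 13 = 0 ✓, 156 mod 9 = 3 ✓, 156 mod 8 = 4 ✓.

x ≡ 156 (mod 936).


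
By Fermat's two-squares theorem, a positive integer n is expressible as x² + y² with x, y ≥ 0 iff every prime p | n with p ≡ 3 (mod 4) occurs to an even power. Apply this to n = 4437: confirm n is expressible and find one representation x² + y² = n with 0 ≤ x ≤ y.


Step 1: Factor n = 4437 = 3^2 · 17 · 29.
Step 2: Check the mod-4 condition on each prime factor: 3 ≡ 3 (mod 4), exponent 2 (must be even); 17 ≡ 1 (mod 4), exponent 1; 29 ≡ 1 (mod 4), exponent 1.
All primes ≡ 3 (mod 4) appear to even exponent (or don't appear), so by the two-squares theorem n IS expressible as a sum of two squares.
Step 3: Build a representation. Group n = k² · m with k = 3 and m = 17 · 29 = 493 (a product of primes ≡ 1 (mod 4)); a representation of m scales to one of n via (k·x)² + (k·y)² = k²(x² + y²). Each prime p ≡ 1 (mod 4) is itself a sum of two squares; find a² by testing p − a² for a perfect square:
  17: 17 − 1² = 16 = 4² ⇒ 17 = 1² + 4².
  29: 29 − 1² = 28, 29 − 2² = 25 = 5² ⇒ 29 = 2² + 5².
  Combine using the Brahmagupta–Fibonacci identity (a² + b²)(c² + d²) = (ac − bd)² + (ad + bc)² = (ac + bd)² + (ad − bc)²:
  17 · 29 = 493: from (1² + 4²)(2² + 5²), take (1·2 − 4·5, 1·5 + 4·2) = (2 − 20, 5 + 8) = (-18, 13); dropping signs (only squares matter) gives (18, 13); check 18² + 13² = 324 + 169 = 493 ✓.
  Scale by k = 3: (3·18, 3·13) = (54, 39).
Step 4: Order so x ≤ y and verify: 39² + 54² = 1521 + 2916 = 4437 = n. ✓

n = 4437 = 39² + 54² (one valid representation with x ≤ y).


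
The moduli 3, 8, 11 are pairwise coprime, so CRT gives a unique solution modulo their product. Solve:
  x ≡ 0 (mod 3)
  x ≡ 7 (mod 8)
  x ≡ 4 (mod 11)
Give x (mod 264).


Moduli 3, 8, 11 are pairwise coprime; by CRT there is a unique solution modulo M = 3 · 8 · 11 = 264.
Solve pairwise, accumulating the modulus:
  Start with x ≡ 0 (mod 3).
  Combine with x ≡ 7 (mod 8): since gcd(3, 8) = 1, we get a unique residue mod 24.
    Write x = 0 + 3·t and substitute into x ≡ 7 (mod 8): 3·t ≡ 7 − 0 = 7 (mod 8).
    The inverse of 3 mod 8 is 3 (since 3·3 = 9 = 1·8 + 1), so t ≡ 3·7 = 21 ≡ 5 (mod 8).
    Then x = 0 + 3·5 = 15, valid modulo lcm(3, 8) = 24: x ≡ 15 (mod 24).
  Combine with x ≡ 4 (mod 11): since gcd(24, 11) = 1, we get a unique residue mod 264.
    Write x = 15 + 24·t and substitute into x ≡ 4 (mod 11): 24·t ≡ 4 − 15 = -11 (mod 11).
    Reduce coefficients mod 11: 2·t ≡ 0 (mod 11).
    The inverse of 2 mod 11 is 6 (since 2·6 = 12 = 1·11 + 1), so t ≡ 6·0 = 0 ≡ 0 (mod 11).
    Then x = 15 + 24·0 = 15, valid modulo lcm(24, 11) = 264: x ≡ 15 (mod 264).
Verify: 15 mod 3 = 0 ✓, 15 mod 8 = 7 ✓, 15 mod 11 = 4 ✓.

x ≡ 15 (mod 264).


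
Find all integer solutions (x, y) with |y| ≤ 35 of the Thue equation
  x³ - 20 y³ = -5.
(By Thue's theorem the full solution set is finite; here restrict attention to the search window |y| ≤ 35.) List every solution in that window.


The equation is x³ - 20y³ = -5. For fixed y, x³ = 20·y³ − 5, so a solution requires the RHS to be a perfect cube.
Strategy: iterate y from -35 to 35, compute RHS = 20·y³ − 5, and check whether it is a (positive or negative) perfect cube.
Check small values of y:
  y = 0: RHS = -5 is not a perfect cube.
  y = 1: RHS = 15 is not a perfect cube.
  y = -1: RHS = -25 is not a perfect cube.
  y = 2: RHS = 155 is not a perfect cube.
  y = -2: RHS = -165 is not a perfect cube.
  y = 3: RHS = 535 is not a perfect cube.
  y = -3: RHS = -545 is not a perfect cube.
Continuing the search up to |y| = 35 finds no solutions either.
No (x, y) in the scanned range satisfies the equation.

No integer solutions with |y| ≤ 35.


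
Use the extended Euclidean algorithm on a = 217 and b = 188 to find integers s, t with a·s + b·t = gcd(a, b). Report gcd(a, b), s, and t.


Euclidean algorithm on (217, 188) — divide until remainder is 0:
  217 = 1 · 188 + 29
  188 = 6 · 29 + 14
  29 = 2 · 14 + 1
  14 = 14 · 1 + 0
gcd(217, 188) = 1.
Track Bezout coefficients alongside the remainders: start with r₀ = 217 = a·1 + b·0 (s = 1, t = 0) and r₁ = 188 = a·0 + b·1 (s = 0, t = 1); each new remainder r_{k+1} = r_{k-1} − q_k·r_k inherits s_{k+1} = s_{k-1} − q_k·s_k, t_{k+1} = t_{k-1} − q_k·t_k, so r_k = a·s_k + b·t_k at every step:
  q = 1: r = 29, s = 1 − 1·0 = 1, t = 0 − 1·1 = -1  (check: 217·1 + 188·(-1) = 29)
  q = 6: r = 14, s = 0 − 6·1 = -6, t = 1 − 6·(-1) = 7  (check: 217·(-6) + 188·7 = 14)
  q = 2: r = 1, s = 1 − 2·(-6) = 13, t = -1 − 2·7 = -15  (check: 217·13 + 188·(-15) = 1)
The row with r = 1 (the gcd) gives the Bezout coefficients s = 13, t = -15.
Result: 217 · (13) + 188 · (-15) = 1.

gcd(217, 188) = 1; s = 13, t = -15 (check: 217·13 + 188·(-15) = 1).


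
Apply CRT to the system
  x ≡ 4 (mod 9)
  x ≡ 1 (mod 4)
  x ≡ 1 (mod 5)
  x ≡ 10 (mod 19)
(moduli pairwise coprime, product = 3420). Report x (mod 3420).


Product of moduli M = 9 · 4 · 5 · 19 = 3420.
Merge one congruence at a time:
  Start: x ≡ 4 (mod 9).
  Combine with x ≡ 1 (mod 4); new modulus lcm = 36.
    Write x = 4 + 9·t and substitute into x ≡ 1 (mod 4): 9·t ≡ 1 − 4 = -3 (mod 4).
    Reduce coefficients mod 4: 1·t ≡ 1 (mod 4).
    So t ≡ 1 (mod 4).
    Then x = 4 + 9·1 = 13, valid modulo lcm(9, 4) = 36: x ≡ 13 (mod 36).
  Combine with x ≡ 1 (mod 5); new modulus lcm = 180.
    Write x = 13 + 36·t and substitute into x ≡ 1 (mod 5): 36·t ≡ 1 − 13 = -12 (mod 5).
    Reduce coefficients mod 5: 1·t ≡ 3 (mod 5).
    So t ≡ 3 (mod 5).
    Then x = 13 + 36·3 = 121, valid modulo lcm(36, 5) = 180: x ≡ 121 (mod 180).
  Combine with x ≡ 10 (mod 19); new modulus lcm = 3420.
    Write x = 121 + 180·t and substitute into x ≡ 10 (mod 19): 180·t ≡ 10 − 121 = -111 (mod 19).
    Reduce coefficients mod 19: 9·t ≡ 3 (mod 19).
    The inverse of 9 mod 19 is 17 (since 9·17 = 153 = 8·19 + 1), so t ≡ 17·3 = 51 ≡ 13 (mod 19).
    Then x = 121 + 180·13 = 2461, valid modulo lcm(180, 19) = 3420: x ≡ 2461 (mod 3420).
Verify against each original: 2461 mod 9 = 4, 2461 mod 4 = 1, 2461 mod 5 = 1, 2461 mod 19 = 10.

x ≡ 2461 (mod 3420).


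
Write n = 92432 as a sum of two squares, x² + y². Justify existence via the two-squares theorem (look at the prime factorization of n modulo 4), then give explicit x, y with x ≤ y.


Step 1: Factor n = 92432 = 2^4 · 53 · 109.
Step 2: Check the mod-4 condition on each prime factor: 2 = 2 (special); 53 ≡ 1 (mod 4), exponent 1; 109 ≡ 1 (mod 4), exponent 1.
All primes ≡ 3 (mod 4) appear to even exponent (or don't appear), so by the two-squares theorem n IS expressible as a sum of two squares.
Step 3: Build a representation. Group n = k² · m with k = 4 and m = 53 · 109 = 5777 (a product of primes ≡ 1 (mod 4)); a representation of m scales to one of n via (k·x)² + (k·y)² = k²(x² + y²). Each prime p ≡ 1 (mod 4) is itself a sum of two squares; find a² by testing p − a² for a perfect square:
  53: 53 − 1² = 52, 53 − 2² = 49 = 7² ⇒ 53 = 2² + 7².
  109: 109 − 1² = 108, 109 − 2² = 105, 109 − 3² = 100 = 10² ⇒ 109 = 3² + 10².
  Combine using the Brahmagupta–Fibonacci identity (a² + b²)(c² + d²) = (ac − bd)² + (ad + bc)² = (ac + bd)² + (ad − bc)²:
  53 · 109 = 5777: from (2² + 7²)(3² + 10²), take (2·3 − 7·10, 2·10 + 7·3) = (6 − 70, 20 + 21) = (-64, 41); dropping signs (only squares matter) gives (64, 41); check 64² + 41² = 4096 + 1681 = 5777 ✓.
  Scale by k = 4: (4·64, 4·41) = (256, 164).
Step 4: Order so x ≤ y and verify: 164² + 256² = 26896 + 65536 = 92432 = n. ✓

n = 92432 = 164² + 256² (one valid representation with x ≤ y).


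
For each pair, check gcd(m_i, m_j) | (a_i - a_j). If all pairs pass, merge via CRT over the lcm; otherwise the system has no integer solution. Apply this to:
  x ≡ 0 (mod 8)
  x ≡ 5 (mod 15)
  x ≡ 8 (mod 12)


Moduli 8, 15, 12 are not pairwise coprime, so CRT works modulo lcm(m_i) when all pairwise compatibility conditions hold.
Pairwise compatibility: gcd(m_i, m_j) must divide a_i - a_j for every pair.
Merge one congruence at a time:
  Start: x ≡ 0 (mod 8).
  Combine with x ≡ 5 (mod 15): gcd(8, 15) = 1; 5 - 0 = 5, which IS divisible by 1, so compatible.
    Write x = 0 + 8·t and substitute into x ≡ 5 (mod 15): 8·t ≡ 5 − 0 = 5 (mod 15).
    The inverse of 8 mod 15 is 2 (since 8·2 = 16 = 1·15 + 1), so t ≡ 2·5 = 10 ≡ 10 (mod 15).
    Then x = 0 + 8·10 = 80, valid modulo lcm(8, 15) = 120: x ≡ 80 (mod 120).
  Combine with x ≡ 8 (mod 12): gcd(120, 12) = 12; 8 - 80 = -72, which IS divisible by 12, so compatible.
    Write x = 80 + 120·t and substitute into x ≡ 8 (mod 12): 120·t ≡ 8 − 80 = -72 (mod 12).
    Divide the congruence (and modulus) by g = 12: 10·t ≡ -6 (mod 1).
    Modulo 1 every t works; take t = 0.
    Then x = 80 + 120·0 = 80, valid modulo lcm(120, 12) = 120: x ≡ 80 (mod 120).
Verify: 80 mod 8 = 0, 80 mod 15 = 5, 80 mod 12 = 8.

x ≡ 80 (mod 120).


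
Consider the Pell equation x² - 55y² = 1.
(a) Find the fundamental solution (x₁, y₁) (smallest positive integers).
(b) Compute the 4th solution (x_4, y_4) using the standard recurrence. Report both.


Step 1: Find the fundamental solution (x₁, y₁) of x² - 55y² = 1.
  Expand √55 as a continued fraction. a₀ = ⌊√55⌋ = 7; iterate m_{k+1} = d_k·a_k − m_k, d_{k+1} = (55 − m_{k+1}²)/d_k, a_{k+1} = ⌊(a₀ + m_{k+1})/d_{k+1}⌋ (starting m₀ = 0, d₀ = 1), with convergents p_k = a_k·p_{k-1} + p_{k-2}, q_k = a_k·q_{k-1} + q_{k-2} (p₋₁ = 1, q₋₁ = 0):
  k = 0: a₀ = 7; p₀/q₀ = 7/1; p₀² − 55·q₀² = 49 − 55 = -6.
  k = 1: m = 7, d = 6, a = ⌊(7 + 7)/6⌋ = 2; p/q = (2·7 + 1)/(2·1 + 0) = 15/2; p² − 55·q² = 225 − 220 = 5.
  k = 2: m = 5, d = 5, a = ⌊(7 + 5)/5⌋ = 2; p/q = (2·15 + 7)/(2·2 + 1) = 37/5; p² − 55·q² = 1369 − 1375 = -6.
  k = 3: m = 5, d = 6, a = ⌊(7 + 5)/6⌋ = 2; p/q = (2·37 + 15)/(2·5 + 2) = 89/12; p² − 55·q² = 7921 − 7920 = 1.
  The first convergent with p² − 55·q² = 1 gives the fundamental solution (x₁, y₁) = (89, 12).
Step 2: Apply the recurrence (x_{n+1}, y_{n+1}) = (x₁x_n + 55y₁y_n, x₁y_n + y₁x_n) repeatedly.
  From (x_1, y_1) = (89, 12): x_2 = 89·89 + 55·12·12 = 15841; y_2 = 89·12 + 12·89 = 2136.
  From (x_2, y_2) = (15841, 2136): x_3 = 89·15841 + 55·12·2136 = 2819609; y_3 = 89·2136 + 12·15841 = 380196.
  From (x_3, y_3) = (2819609, 380196): x_4 = 89·2819609 + 55·12·380196 = 501874561; y_4 = 89·380196 + 12·2819609 = 67672752.
Step 3: Verify x_4² - 55·y_4² = 251878074978942721 - 251878074978942720 = 1 (should be 1). ✓

(x_1, y_1) = (89, 12); (x_4, y_4) = (501874561, 67672752).


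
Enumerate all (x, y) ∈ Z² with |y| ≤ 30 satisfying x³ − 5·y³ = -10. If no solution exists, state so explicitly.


The equation is x³ - 5y³ = -10. For fixed y, x³ = 5·y³ − 10, so a solution requires the RHS to be a perfect cube.
Strategy: iterate y from -30 to 30, compute RHS = 5·y³ − 10, and check whether it is a (positive or negative) perfect cube.
Check small values of y:
  y = 0: RHS = -10 is not a perfect cube.
  y = 1: RHS = -5 is not a perfect cube.
  y = -1: RHS = -15 is not a perfect cube.
  y = 2: RHS = 30 is not a perfect cube.
  y = -2: RHS = -50 is not a perfect cube.
  y = 3: RHS = 125 = (5)³ ⇒ x = 5 works.
  y = -3: RHS = -145 is not a perfect cube.
Continuing the search up to |y| = 30 finds no further solutions beyond those listed.
Collected solutions: (5, 3).

Solutions (with |y| ≤ 30): (5, 3).


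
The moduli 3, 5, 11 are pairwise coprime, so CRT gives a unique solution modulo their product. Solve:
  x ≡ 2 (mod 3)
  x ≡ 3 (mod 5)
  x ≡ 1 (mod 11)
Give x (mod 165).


Moduli 3, 5, 11 are pairwise coprime; by CRT there is a unique solution modulo M = 3 · 5 · 11 = 165.
Solve pairwise, accumulating the modulus:
  Start with x ≡ 2 (mod 3).
  Combine with x ≡ 3 (mod 5): since gcd(3, 5) = 1, we get a unique residue mod 15.
    Write x = 2 + 3·t and substitute into x ≡ 3 (mod 5): 3·t ≡ 3 − 2 = 1 (mod 5).
    The inverse of 3 mod 5 is 2 (since 3·2 = 6 = 1·5 + 1), so t ≡ 2·1 = 2 ≡ 2 (mod 5).
    Then x = 2 + 3·2 = 8, valid modulo lcm(3, 5) = 15: x ≡ 8 (mod 15).
  Combine with x ≡ 1 (mod 11): since gcd(15, 11) = 1, we get a unique residue mod 165.
    Write x = 8 + 15·t and substitute into x ≡ 1 (mod 11): 15·t ≡ 1 − 8 = -7 (mod 11).
    Reduce coefficients mod 11: 4·t ≡ 4 (mod 11).
    The inverse of 4 mod 11 is 3 (since 4·3 = 12 = 1·11 + 1), so t ≡ 3·4 = 12 ≡ 1 (mod 11).
    Then x = 8 + 15·1 = 23, valid modulo lcm(15, 11) = 165: x ≡ 23 (mod 165).
Verify: 23 mod 3 = 2 ✓, 23 mod 5 = 3 ✓, 23 mod 11 = 1 ✓.

x ≡ 23 (mod 165).


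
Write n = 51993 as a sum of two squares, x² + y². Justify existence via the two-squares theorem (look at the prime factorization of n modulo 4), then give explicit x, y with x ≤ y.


Step 1: Factor n = 51993 = 3^2 · 53 · 109.
Step 2: Check the mod-4 condition on each prime factor: 3 ≡ 3 (mod 4), exponent 2 (must be even); 53 ≡ 1 (mod 4), exponent 1; 109 ≡ 1 (mod 4), exponent 1.
All primes ≡ 3 (mod 4) appear to even exponent (or don't appear), so by the two-squares theorem n IS expressible as a sum of two squares.
Step 3: Build a representation. Group n = k² · m with k = 3 and m = 53 · 109 = 5777 (a product of primes ≡ 1 (mod 4)); a representation of m scales to one of n via (k·x)² + (k·y)² = k²(x² + y²). Each prime p ≡ 1 (mod 4) is itself a sum of two squares; find a² by testing p − a² for a perfect square:
  53: 53 − 1² = 52, 53 − 2² = 49 = 7² ⇒ 53 = 2² + 7².
  109: 109 − 1² = 108, 109 − 2² = 105, 109 − 3² = 100 = 10² ⇒ 109 = 3² + 10².
  Combine using the Brahmagupta–Fibonacci identity (a² + b²)(c² + d²) = (ac − bd)² + (ad + bc)² = (ac + bd)² + (ad − bc)²:
  53 · 109 = 5777: from (2² + 7²)(3² + 10²), take (2·3 − 7·10, 2·10 + 7·3) = (6 − 70, 20 + 21) = (-64, 41); dropping signs (only squares matter) gives (64, 41); check 64² + 41² = 4096 + 1681 = 5777 ✓.
  Scale by k = 3: (3·64, 3·41) = (192, 123).
Step 4: Order so x ≤ y and verify: 123² + 192² = 15129 + 36864 = 51993 = n. ✓

n = 51993 = 123² + 192² (one valid representation with x ≤ y).


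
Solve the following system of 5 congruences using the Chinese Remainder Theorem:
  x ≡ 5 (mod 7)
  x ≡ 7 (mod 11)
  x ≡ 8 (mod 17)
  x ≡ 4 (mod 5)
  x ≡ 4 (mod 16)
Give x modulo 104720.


Product of moduli M = 7 · 11 · 17 · 5 · 16 = 104720.
Merge one congruence at a time:
  Start: x ≡ 5 (mod 7).
  Combine with x ≡ 7 (mod 11); new modulus lcm = 77.
    Write x = 5 + 7·t and substitute into x ≡ 7 (mod 11): 7·t ≡ 7 − 5 = 2 (mod 11).
    The inverse of 7 mod 11 is 8 (since 7·8 = 56 = 5·11 + 1), so t ≡ 8·2 = 16 ≡ 5 (mod 11).
    Then x = 5 + 7·5 = 40, valid modulo lcm(7, 11) = 77: x ≡ 40 (mod 77).
  Combine with x ≡ 8 (mod 17); new modulus lcm = 1309.
    Write x = 40 + 77·t and substitute into x ≡ 8 (mod 17): 77·t ≡ 8 − 40 = -32 (mod 17).
    Reduce coefficients mod 17: 9·t ≡ 2 (mod 17).
    The inverse of 9 mod 17 is 2 (since 9·2 = 18 = 1·17 + 1), so t ≡ 2·2 = 4 ≡ 4 (mod 17).
    Then x = 40 + 77·4 = 348, valid modulo lcm(77, 17) = 1309: x ≡ 348 (mod 1309).
  Combine with x ≡ 4 (mod 5); new modulus lcm = 6545.
    Write x = 348 + 1309·t and substitute into x ≡ 4 (mod 5): 1309·t ≡ 4 − 348 = -344 (mod 5).
    Reduce coefficients mod 5: 4·t ≡ 1 (mod 5).
    The inverse of 4 mod 5 is 4 (since 4·4 = 16 = 3·5 + 1), so t ≡ 4·1 = 4 ≡ 4 (mod 5).
    Then x = 348 + 1309·4 = 5584, valid modulo lcm(1309, 5) = 6545: x ≡ 5584 (mod 6545).
  Combine with x ≡ 4 (mod 16); new modulus lcm = 104720.
    Write x = 5584 + 6545·t and substitute into x ≡ 4 (mod 16): 6545·t ≡ 4 − 5584 = -5580 (mod 16).
    Reduce coefficients mod 16: 1·t ≡ 4 (mod 16).
    So t ≡ 4 (mod 16).
    Then x = 5584 + 6545·4 = 31764, valid modulo lcm(6545, 16) = 104720: x ≡ 31764 (mod 104720).
Verify against each original: 31764 mod 7 = 5, 31764 mod 11 = 7, 31764 mod 17 = 8, 31764 mod 5 = 4, 31764 mod 16 = 4.

x ≡ 31764 (mod 104720).


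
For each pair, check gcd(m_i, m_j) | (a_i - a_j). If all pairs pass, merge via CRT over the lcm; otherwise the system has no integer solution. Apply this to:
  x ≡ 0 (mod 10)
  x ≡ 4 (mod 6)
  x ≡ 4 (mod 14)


Moduli 10, 6, 14 are not pairwise coprime, so CRT works modulo lcm(m_i) when all pairwise compatibility conditions hold.
Pairwise compatibility: gcd(m_i, m_j) must divide a_i - a_j for every pair.
Merge one congruence at a time:
  Start: x ≡ 0 (mod 10).
  Combine with x ≡ 4 (mod 6): gcd(10, 6) = 2; 4 - 0 = 4, which IS divisible by 2, so compatible.
    Write x = 0 + 10·t and substitute into x ≡ 4 (mod 6): 10·t ≡ 4 − 0 = 4 (mod 6).
    Divide the congruence (and modulus) by g = 2: 5·t ≡ 2 (mod 3).
    Reduce coefficients mod 3: 2·t ≡ 2 (mod 3).
    The inverse of 2 mod 3 is 2 (since 2·2 = 4 = 1·3 + 1), so t ≡ 2·2 = 4 ≡ 1 (mod 3).
    Then x = 0 + 10·1 = 10, valid modulo lcm(10, 6) = 30: x ≡ 10 (mod 30).
  Combine with x ≡ 4 (mod 14): gcd(30, 14) = 2; 4 - 10 = -6, which IS divisible by 2, so compatible.
    Write x = 10 + 30·t and substitute into x ≡ 4 (mod 14): 30·t ≡ 4 − 10 = -6 (mod 14).
    Divide the congruence (and modulus) by g = 2: 15·t ≡ -3 (mod 7).
    Reduce coefficients mod 7: 1·t ≡ 4 (mod 7).
    So t ≡ 4 (mod 7).
    Then x = 10 + 30·4 = 130, valid modulo lcm(30, 14) = 210: x ≡ 130 (mod 210).
Verify: 130 mod 10 = 0, 130 mod 6 = 4, 130 mod 14 = 4.

x ≡ 130 (mod 210).


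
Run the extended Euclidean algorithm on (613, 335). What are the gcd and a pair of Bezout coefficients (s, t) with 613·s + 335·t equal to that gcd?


Euclidean algorithm on (613, 335) — divide until remainder is 0:
  613 = 1 · 335 + 278
  335 = 1 · 278 + 57
  278 = 4 · 57 + 50
  57 = 1 · 50 + 7
  50 = 7 · 7 + 1
  7 = 7 · 1 + 0
gcd(613, 335) = 1.
Track Bezout coefficients alongside the remainders: start with r₀ = 613 = a·1 + b·0 (s = 1, t = 0) and r₁ = 335 = a·0 + b·1 (s = 0, t = 1); each new remainder r_{k+1} = r_{k-1} − q_k·r_k inherits s_{k+1} = s_{k-1} − q_k·s_k, t_{k+1} = t_{k-1} − q_k·t_k, so r_k = a·s_k + b·t_k at every step:
  q = 1: r = 278, s = 1 − 1·0 = 1, t = 0 − 1·1 = -1  (check: 613·1 + 335·(-1) = 278)
  q = 1: r = 57, s = 0 − 1·1 = -1, t = 1 − 1·(-1) = 2  (check: 613·(-1) + 335·2 = 57)
  q = 4: r = 50, s = 1 − 4·(-1) = 5, t = -1 − 4·2 = -9  (check: 613·5 + 335·(-9) = 50)
  q = 1: r = 7, s = -1 − 1·5 = -6, t = 2 − 1·(-9) = 11  (check: 613·(-6) + 335·11 = 7)
  q = 7: r = 1, s = 5 − 7·(-6) = 47, t = -9 − 7·11 = -86  (check: 613·47 + 335·(-86) = 1)
The row with r = 1 (the gcd) gives the Bezout coefficients s = 47, t = -86.
Result: 613 · (47) + 335 · (-86) = 1.

gcd(613, 335) = 1; s = 47, t = -86 (check: 613·47 + 335·(-86) = 1).


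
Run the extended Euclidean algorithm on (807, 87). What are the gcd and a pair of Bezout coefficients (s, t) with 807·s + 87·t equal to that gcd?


Euclidean algorithm on (807, 87) — divide until remainder is 0:
  807 = 9 · 87 + 24
  87 = 3 · 24 + 15
  24 = 1 · 15 + 9
  15 = 1 · 9 + 6
  9 = 1 · 6 + 3
  6 = 2 · 3 + 0
gcd(807, 87) = 3.
Track Bezout coefficients alongside the remainders: start with r₀ = 807 = a·1 + b·0 (s = 1, t = 0) and r₁ = 87 = a·0 + b·1 (s = 0, t = 1); each new remainder r_{k+1} = r_{k-1} − q_k·r_k inherits s_{k+1} = s_{k-1} − q_k·s_k, t_{k+1} = t_{k-1} − q_k·t_k, so r_k = a·s_k + b·t_k at every step:
  q = 9: r = 24, s = 1 − 9·0 = 1, t = 0 − 9·1 = -9  (check: 807·1 + 87·(-9) = 24)
  q = 3: r = 15, s = 0 − 3·1 = -3, t = 1 − 3·(-9) = 28  (check: 807·(-3) + 87·28 = 15)
  q = 1: r = 9, s = 1 − 1·(-3) = 4, t = -9 − 1·28 = -37  (check: 807·4 + 87·(-37) = 9)
  q = 1: r = 6, s = -3 − 1·4 = -7, t = 28 − 1·(-37) = 65  (check: 807·(-7) + 87·65 = 6)
  q = 1: r = 3, s = 4 − 1·(-7) = 11, t = -37 − 1·65 = -102  (check: 807·11 + 87·(-102) = 3)
The row with r = 3 (the gcd) gives the Bezout coefficients s = 11, t = -102.
Result: 807 · (11) + 87 · (-102) = 3.

gcd(807, 87) = 3; s = 11, t = -102 (check: 807·11 + 87·(-102) = 3).


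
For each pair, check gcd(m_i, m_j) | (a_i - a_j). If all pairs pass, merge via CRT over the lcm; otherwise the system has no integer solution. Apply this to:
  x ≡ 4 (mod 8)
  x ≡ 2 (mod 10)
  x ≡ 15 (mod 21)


Moduli 8, 10, 21 are not pairwise coprime, so CRT works modulo lcm(m_i) when all pairwise compatibility conditions hold.
Pairwise compatibility: gcd(m_i, m_j) must divide a_i - a_j for every pair.
Merge one congruence at a time:
  Start: x ≡ 4 (mod 8).
  Combine with x ≡ 2 (mod 10): gcd(8, 10) = 2; 2 - 4 = -2, which IS divisible by 2, so compatible.
    Write x = 4 + 8·t and substitute into x ≡ 2 (mod 10): 8·t ≡ 2 − 4 = -2 (mod 10).
    Divide the congruence (and modulus) by g = 2: 4·t ≡ -1 (mod 5).
    Reduce coefficients mod 5: 4·t ≡ 4 (mod 5).
    The inverse of 4 mod 5 is 4 (since 4·4 = 16 = 3·5 + 1), so t ≡ 4·4 = 16 ≡ 1 (mod 5).
    Then x = 4 + 8·1 = 12, valid modulo lcm(8, 10) = 40: x ≡ 12 (mod 40).
  Combine with x ≡ 15 (mod 21): gcd(40, 21) = 1; 15 - 12 = 3, which IS divisible by 1, so compatible.
    Write x = 12 + 40·t and substitute into x ≡ 15 (mod 21): 40·t ≡ 15 − 12 = 3 (mod 21).
    Reduce coefficients mod 21: 19·t ≡ 3 (mod 21).
    The inverse of 19 mod 21 is 10 (since 19·10 = 190 = 9·21 + 1), so t ≡ 10·3 = 30 ≡ 9 (mod 21).
    Then x = 12 + 40·9 = 372, valid modulo lcm(40, 21) = 840: x ≡ 372 (mod 840).
Verify: 372 mod 8 = 4, 372 mod 10 = 2, 372 mod 21 = 15.

x ≡ 372 (mod 840).


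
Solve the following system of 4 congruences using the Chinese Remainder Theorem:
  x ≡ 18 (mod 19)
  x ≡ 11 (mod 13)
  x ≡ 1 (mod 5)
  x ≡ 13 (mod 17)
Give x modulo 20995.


Product of moduli M = 19 · 13 · 5 · 17 = 20995.
Merge one congruence at a time:
  Start: x ≡ 18 (mod 19).
  Combine with x ≡ 11 (mod 13); new modulus lcm = 247.
    Write x = 18 + 19·t and substitute into x ≡ 11 (mod 13): 19·t ≡ 11 − 18 = -7 (mod 13).
    Reduce coefficients mod 13: 6·t ≡ 6 (mod 13).
    The inverse of 6 mod 13 is 11 (since 6·11 = 66 = 5·13 + 1), so t ≡ 11·6 = 66 ≡ 1 (mod 13).
    Then x = 18 + 19·1 = 37, valid modulo lcm(19, 13) = 247: x ≡ 37 (mod 247).
  Combine with x ≡ 1 (mod 5); new modulus lcm = 1235.
    Write x = 37 + 247·t and substitute into x ≡ 1 (mod 5): 247·t ≡ 1 − 37 = -36 (mod 5).
    Reduce coefficients mod 5: 2·t ≡ 4 (mod 5).
    The inverse of 2 mod 5 is 3 (since 2·3 = 6 = 1·5 + 1), so t ≡ 3·4 = 12 ≡ 2 (mod 5).
    Then x = 37 + 247·2 = 531, valid modulo lcm(247, 5) = 1235: x ≡ 531 (mod 1235).
  Combine with x ≡ 13 (mod 17); new modulus lcm = 20995.
    Write x = 531 + 1235·t and substitute into x ≡ 13 (mod 17): 1235·t ≡ 13 − 531 = -518 (mod 17).
    Reduce coefficients mod 17: 11·t ≡ 9 (mod 17).
    The inverse of 11 mod 17 is 14 (since 11·14 = 154 = 9·17 + 1), so t ≡ 14·9 = 126 ≡ 7 (mod 17).
    Then x = 531 + 1235·7 = 9176, valid modulo lcm(1235, 17) = 20995: x ≡ 9176 (mod 20995).
Verify against each original: 9176 mod 19 = 18, 9176 mod 13 = 11, 9176 mod 5 = 1, 9176 mod 17 = 13.

x ≡ 9176 (mod 20995).


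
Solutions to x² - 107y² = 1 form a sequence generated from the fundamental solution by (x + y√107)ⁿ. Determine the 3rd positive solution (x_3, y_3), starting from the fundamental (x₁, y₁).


Step 1: Find the fundamental solution (x₁, y₁) of x² - 107y² = 1.
  Expand √107 as a continued fraction. a₀ = ⌊√107⌋ = 10; iterate m_{k+1} = d_k·a_k − m_k, d_{k+1} = (107 − m_{k+1}²)/d_k, a_{k+1} = ⌊(a₀ + m_{k+1})/d_{k+1}⌋ (starting m₀ = 0, d₀ = 1), with convergents p_k = a_k·p_{k-1} + p_{k-2}, q_k = a_k·q_{k-1} + q_{k-2} (p₋₁ = 1, q₋₁ = 0):
  k = 0: a₀ = 10; p₀/q₀ = 10/1; p₀² − 107·q₀² = 100 − 107 = -7.
  k = 1: m = 10, d = 7, a = ⌊(10 + 10)/7⌋ = 2; p/q = (2·10 + 1)/(2·1 + 0) = 21/2; p² − 107·q² = 441 − 428 = 13.
  k = 2: m = 4, d = 13, a = ⌊(10 + 4)/13⌋ = 1; p/q = (1·21 + 10)/(1·2 + 1) = 31/3; p² − 107·q² = 961 − 963 = -2.
  k = 3: m = 9, d = 2, a = ⌊(10 + 9)/2⌋ = 9; p/q = (9·31 + 21)/(9·3 + 2) = 300/29; p² − 107·q² = 90000 − 89987 = 13.
  k = 4: m = 9, d = 13, a = ⌊(10 + 9)/13⌋ = 1; p/q = (1·300 + 31)/(1·29 + 3) = 331/32; p² − 107·q² = 109561 − 109568 = -7.
  k = 5: m = 4, d = 7, a = ⌊(10 + 4)/7⌋ = 2; p/q = (2·331 + 300)/(2·32 + 29) = 962/93; p² − 107·q² = 925444 − 925443 = 1.
  The first convergent with p² − 107·q² = 1 gives the fundamental solution (x₁, y₁) = (962, 93).
Step 2: Apply the recurrence (x_{n+1}, y_{n+1}) = (x₁x_n + 107y₁y_n, x₁y_n + y₁x_n) repeatedly.
  From (x_1, y_1) = (962, 93): x_2 = 962·962 + 107·93·93 = 1850887; y_2 = 962·93 + 93·962 = 178932.
  From (x_2, y_2) = (1850887, 178932): x_3 = 962·1850887 + 107·93·178932 = 3561105626; y_3 = 962·178932 + 93·1850887 = 344265075.
Step 3: Verify x_3² - 107·y_3² = 12681473279528851876 - 12681473279528851875 = 1 (should be 1). ✓

(x_1, y_1) = (962, 93); (x_3, y_3) = (3561105626, 344265075).


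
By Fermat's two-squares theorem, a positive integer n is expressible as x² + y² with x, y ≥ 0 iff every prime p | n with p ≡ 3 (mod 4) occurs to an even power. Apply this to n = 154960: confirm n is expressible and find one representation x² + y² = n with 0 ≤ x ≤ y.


Step 1: Factor n = 154960 = 2^4 · 5 · 13 · 149.
Step 2: Check the mod-4 condition on each prime factor: 2 = 2 (special); 5 ≡ 1 (mod 4), exponent 1; 13 ≡ 1 (mod 4), exponent 1; 149 ≡ 1 (mod 4), exponent 1.
All primes ≡ 3 (mod 4) appear to even exponent (or don't appear), so by the two-squares theorem n IS expressible as a sum of two squares.
Step 3: Build a representation. Group n = k² · m with k = 4 and m = 5 · 13 · 149 = 9685 (a product of primes ≡ 1 (mod 4)); a representation of m scales to one of n via (k·x)² + (k·y)² = k²(x² + y²). Each prime p ≡ 1 (mod 4) is itself a sum of two squares; find a² by testing p − a² for a perfect square:
  5: 5 − 1² = 4 = 2² ⇒ 5 = 1² + 2².
  13: 13 − 1² = 12, 13 − 2² = 9 = 3² ⇒ 13 = 2² + 3².
  149: 149 − 1² = 148, 149 − 2² = 145, 149 − 3² = 140, 149 − 4² = 133, 149 − 5² = 124, 149 − 6² = 113, 149 − 7² = 100 = 10² ⇒ 149 = 7² + 10².
  Combine using the Brahmagupta–Fibonacci identity (a² + b²)(c² + d²) = (ac − bd)² + (ad + bc)² = (ac + bd)² + (ad − bc)²:
  5 · 13 = 65: from (1² + 2²)(2² + 3²), take (1·2 − 2·3, 1·3 + 2·2) = (2 − 6, 3 + 4) = (-4, 7); dropping signs (only squares matter) gives (4, 7); check 4² + 7² = 16 + 49 = 65 ✓.
  65 · 149 = 9685: from (4² + 7²)(7² + 10²), take (4·7 − 7·10, 4·10 + 7·7) = (28 − 70, 40 + 49) = (-42, 89); dropping signs (only squares matter) gives (42, 89); check 42² + 89² = 1764 + 7921 = 9685 ✓.
  Scale by k = 4: (4·42, 4·89) = (168, 356).
Step 4: Order so x ≤ y and verify: 168² + 356² = 28224 + 126736 = 154960 = n. ✓

n = 154960 = 168² + 356² (one valid representation with x ≤ y).
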